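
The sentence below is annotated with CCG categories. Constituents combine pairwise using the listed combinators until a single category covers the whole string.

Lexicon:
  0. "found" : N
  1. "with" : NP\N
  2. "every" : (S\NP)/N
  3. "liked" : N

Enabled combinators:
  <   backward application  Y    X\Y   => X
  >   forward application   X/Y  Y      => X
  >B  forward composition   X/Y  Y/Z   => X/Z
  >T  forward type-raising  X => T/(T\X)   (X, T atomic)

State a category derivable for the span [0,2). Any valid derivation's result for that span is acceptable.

NP

[0,4] S   <
  [0,2] NP   >
    [0,1] NP/(NP\N)   >T
      [0,1] "found" : N
    [1,2] "with" : NP\N
  [2,4] S\NP   >
    [2,3] "every" : (S\NP)/N
    [3,4] "liked" : N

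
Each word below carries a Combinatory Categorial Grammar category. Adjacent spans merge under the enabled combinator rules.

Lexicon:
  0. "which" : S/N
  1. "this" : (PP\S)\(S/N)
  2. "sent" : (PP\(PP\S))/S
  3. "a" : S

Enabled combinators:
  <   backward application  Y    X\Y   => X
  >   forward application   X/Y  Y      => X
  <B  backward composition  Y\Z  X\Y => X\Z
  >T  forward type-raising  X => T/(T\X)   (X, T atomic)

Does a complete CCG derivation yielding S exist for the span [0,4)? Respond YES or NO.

S/N (PP\S)\(S/N) (PP\(PP\S))/S S
CKY chart[0,4] = {N/(N\PP), NP/(NP\PP), PP, PP/(PP\PP), S/(S\PP)}; S ∉ chart

NO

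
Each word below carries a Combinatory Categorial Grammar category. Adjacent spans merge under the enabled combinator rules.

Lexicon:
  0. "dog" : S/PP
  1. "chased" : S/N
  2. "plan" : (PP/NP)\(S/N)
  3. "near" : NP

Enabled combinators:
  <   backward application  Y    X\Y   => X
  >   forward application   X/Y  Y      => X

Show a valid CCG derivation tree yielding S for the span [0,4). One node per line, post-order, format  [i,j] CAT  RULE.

[0,4] S   >
  [0,1] "dog" : S/PP
  [1,4] PP   >
    [1,3] PP/NP   <
      [1,2] "chased" : S/N
      [2,3] "plan" : (PP/NP)\(S/N)
    [3,4] "near" : NP

[0,1] S/PP  lex  "dog"
[1,2] S/N  lex  "chased"
[2,3] (PP/NP)\(S/N)  lex  "plan"
[1,3] PP/NP  <  k=2
[3,4] NP  lex  "near"
[1,4] PP  >  k=3
[0,4] S  >  k=1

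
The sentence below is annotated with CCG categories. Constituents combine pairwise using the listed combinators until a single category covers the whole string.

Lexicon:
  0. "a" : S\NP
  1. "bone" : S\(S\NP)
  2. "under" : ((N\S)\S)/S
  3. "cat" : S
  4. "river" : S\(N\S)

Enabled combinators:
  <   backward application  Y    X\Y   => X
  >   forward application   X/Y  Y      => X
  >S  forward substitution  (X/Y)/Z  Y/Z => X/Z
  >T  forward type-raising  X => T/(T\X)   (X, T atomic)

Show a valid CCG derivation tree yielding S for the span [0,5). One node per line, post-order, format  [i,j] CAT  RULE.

[0,1] S\NP  lex  "a"
[1,2] S\(S\NP)  lex  "bone"
[0,2] S  <  k=1
[2,3] ((N\S)\S)/S  lex  "under"
[3,4] S  lex  "cat"
[2,4] (N\S)\S  >  k=3
[0,4] N\S  <  k=2
[4,5] S\(N\S)  lex  "river"
[0,5] S  <  k=4

[0,5] S   <
  [0,4] N\S   <
    [0,2] S   <
      [0,1] "a" : S\NP
      [1,2] "bone" : S\(S\NP)
    [2,4] (N\S)\S   >
      [2,3] "under" : ((N\S)\S)/S
      [3,4] "cat" : S
  [4,5] "river" : S\(N\S)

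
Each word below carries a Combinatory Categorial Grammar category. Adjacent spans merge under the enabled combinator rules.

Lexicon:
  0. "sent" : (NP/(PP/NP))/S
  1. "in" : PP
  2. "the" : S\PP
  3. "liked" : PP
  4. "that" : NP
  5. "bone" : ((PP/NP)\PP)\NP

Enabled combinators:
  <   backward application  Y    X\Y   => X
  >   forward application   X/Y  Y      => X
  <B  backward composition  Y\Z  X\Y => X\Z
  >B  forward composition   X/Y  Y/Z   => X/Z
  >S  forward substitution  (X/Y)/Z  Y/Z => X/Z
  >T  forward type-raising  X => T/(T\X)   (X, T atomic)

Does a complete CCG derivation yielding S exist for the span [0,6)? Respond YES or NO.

NO

(NP/(PP/NP))/S PP S\PP PP NP ((PP/NP)\PP)\NP
CKY chart[0,6] = {N/(N\NP), NP, NP/(NP\NP), PP/(PP\NP), S/(S\NP)}; S ∉ chart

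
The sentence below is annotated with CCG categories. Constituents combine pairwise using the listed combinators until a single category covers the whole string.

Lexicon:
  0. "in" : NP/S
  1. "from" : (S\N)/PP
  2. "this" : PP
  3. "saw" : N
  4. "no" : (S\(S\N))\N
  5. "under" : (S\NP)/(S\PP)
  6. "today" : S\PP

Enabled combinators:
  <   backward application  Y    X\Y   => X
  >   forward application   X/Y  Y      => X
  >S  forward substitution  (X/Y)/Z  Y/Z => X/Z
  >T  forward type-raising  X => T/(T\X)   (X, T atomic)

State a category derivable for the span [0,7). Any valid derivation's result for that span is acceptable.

S

[0,7] S   <
  [0,5] NP   >
    [0,1] "in" : NP/S
    [1,5] S   <
      [1,3] S\N   >
        [1,2] "from" : (S\N)/PP
        [2,3] "this" : PP
      [3,5] S\(S\N)   <
        [3,4] "saw" : N
        [4,5] "no" : (S\(S\N))\N
  [5,7] S\NP   >
    [5,6] "under" : (S\NP)/(S\PP)
    [6,7] "today" : S\PP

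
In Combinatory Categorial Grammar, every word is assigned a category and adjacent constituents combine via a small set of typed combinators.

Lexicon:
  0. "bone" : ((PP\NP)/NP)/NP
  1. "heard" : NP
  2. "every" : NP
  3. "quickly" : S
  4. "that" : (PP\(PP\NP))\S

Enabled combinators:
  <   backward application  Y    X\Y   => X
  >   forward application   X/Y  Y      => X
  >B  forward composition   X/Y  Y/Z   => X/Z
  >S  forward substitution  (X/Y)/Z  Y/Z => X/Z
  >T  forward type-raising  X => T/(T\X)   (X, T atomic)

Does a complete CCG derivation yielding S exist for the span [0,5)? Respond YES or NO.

((PP\NP)/NP)/NP NP NP S (PP\(PP\NP))\S
CKY chart[0,5] = {N/(N\PP), NP/(NP\PP), PP, PP/(PP\PP), S/(S\PP)}; S ∉ chart

NO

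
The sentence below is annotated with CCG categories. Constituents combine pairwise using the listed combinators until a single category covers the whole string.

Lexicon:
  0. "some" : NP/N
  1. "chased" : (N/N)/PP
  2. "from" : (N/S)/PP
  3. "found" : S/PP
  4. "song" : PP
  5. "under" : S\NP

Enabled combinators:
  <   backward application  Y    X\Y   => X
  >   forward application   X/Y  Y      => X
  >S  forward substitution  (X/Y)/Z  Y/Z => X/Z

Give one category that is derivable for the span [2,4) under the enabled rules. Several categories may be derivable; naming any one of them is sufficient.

[0,6] S   <
  [0,5] NP   >
    [0,1] "some" : NP/N
    [1,5] N   >
      [1,4] N/PP   >S
        [1,2] "chased" : (N/N)/PP
        [2,4] N/PP   >S
          [2,3] "from" : (N/S)/PP
          [3,4] "found" : S/PP
      [4,5] "song" : PP
  [5,6] "under" : S\NP

N/PP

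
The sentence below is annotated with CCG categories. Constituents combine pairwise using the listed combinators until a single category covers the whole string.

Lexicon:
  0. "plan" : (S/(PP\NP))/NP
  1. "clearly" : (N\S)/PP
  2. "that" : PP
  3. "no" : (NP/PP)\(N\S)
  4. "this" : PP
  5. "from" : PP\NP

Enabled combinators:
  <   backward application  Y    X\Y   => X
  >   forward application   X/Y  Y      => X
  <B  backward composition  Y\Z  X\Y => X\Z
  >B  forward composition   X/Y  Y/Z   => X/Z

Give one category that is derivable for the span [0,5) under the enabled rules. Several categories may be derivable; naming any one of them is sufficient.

S/(PP\NP)

[0,6] S   >
  [0,5] S/(PP\NP)   >
    [0,1] "plan" : (S/(PP\NP))/NP
    [1,5] NP   >
      [1,4] NP/PP   <
        [1,3] N\S   >
          [1,2] "clearly" : (N\S)/PP
          [2,3] "that" : PP
        [3,4] "no" : (NP/PP)\(N\S)
      [4,5] "this" : PP
  [5,6] "from" : PP\NP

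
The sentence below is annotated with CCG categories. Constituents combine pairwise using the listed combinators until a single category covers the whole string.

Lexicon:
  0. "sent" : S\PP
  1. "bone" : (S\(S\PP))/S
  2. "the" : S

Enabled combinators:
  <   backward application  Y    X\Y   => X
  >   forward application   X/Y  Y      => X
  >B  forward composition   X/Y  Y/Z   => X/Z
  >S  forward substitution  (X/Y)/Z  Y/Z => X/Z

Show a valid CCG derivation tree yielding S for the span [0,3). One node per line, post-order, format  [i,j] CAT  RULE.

[0,1] S\PP  lex  "sent"
[1,2] (S\(S\PP))/S  lex  "bone"
[2,3] S  lex  "the"
[1,3] S\(S\PP)  >  k=2
[0,3] S  <  k=1

[0,3] S   <
  [0,1] "sent" : S\PP
  [1,3] S\(S\PP)   >
    [1,2] "bone" : (S\(S\PP))/S
    [2,3] "the" : S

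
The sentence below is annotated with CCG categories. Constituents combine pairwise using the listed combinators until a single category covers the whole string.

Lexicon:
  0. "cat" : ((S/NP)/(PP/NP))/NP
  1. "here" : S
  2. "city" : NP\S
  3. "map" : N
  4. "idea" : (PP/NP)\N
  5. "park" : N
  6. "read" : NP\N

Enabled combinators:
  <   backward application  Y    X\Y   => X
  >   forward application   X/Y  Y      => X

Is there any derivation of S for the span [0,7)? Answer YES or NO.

YES

[0,7] S   >
  [0,5] S/NP   >
    [0,3] (S/NP)/(PP/NP)   >
      [0,1] "cat" : ((S/NP)/(PP/NP))/NP
      [1,3] NP   <
        [1,2] "here" : S
        [2,3] "city" : NP\S
    [3,5] PP/NP   <
      [3,4] "map" : N
      [4,5] "idea" : (PP/NP)\N
  [5,7] NP   <
    [5,6] "park" : N
    [6,7] "read" : NP\N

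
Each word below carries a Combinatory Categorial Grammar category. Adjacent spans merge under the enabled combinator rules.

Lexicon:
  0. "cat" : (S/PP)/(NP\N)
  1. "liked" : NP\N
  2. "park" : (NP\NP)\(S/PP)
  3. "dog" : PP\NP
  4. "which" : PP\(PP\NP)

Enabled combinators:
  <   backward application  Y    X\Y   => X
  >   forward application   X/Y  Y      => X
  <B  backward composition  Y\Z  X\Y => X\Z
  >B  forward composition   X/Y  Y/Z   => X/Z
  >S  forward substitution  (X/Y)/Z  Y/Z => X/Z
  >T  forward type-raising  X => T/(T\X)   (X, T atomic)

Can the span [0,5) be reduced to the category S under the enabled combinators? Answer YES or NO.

(S/PP)/(NP\N) NP\N (NP\NP)\(S/PP) PP\NP PP\(PP\NP)
CKY chart[0,5] = {N/(N\PP), NP/(NP\PP), PP, PP/(PP\PP), S/(S\PP)}; S ∉ chart

NO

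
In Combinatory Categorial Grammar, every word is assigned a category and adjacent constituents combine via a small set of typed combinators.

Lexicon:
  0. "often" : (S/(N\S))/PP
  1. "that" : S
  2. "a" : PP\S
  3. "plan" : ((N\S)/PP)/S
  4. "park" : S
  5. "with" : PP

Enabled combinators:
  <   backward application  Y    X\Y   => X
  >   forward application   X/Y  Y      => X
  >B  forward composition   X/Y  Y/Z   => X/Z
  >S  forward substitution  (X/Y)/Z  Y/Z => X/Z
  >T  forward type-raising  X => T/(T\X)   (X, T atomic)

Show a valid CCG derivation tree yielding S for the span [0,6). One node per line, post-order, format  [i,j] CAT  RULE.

[0,1] (S/(N\S))/PP  lex  "often"
[1,2] S  lex  "that"
[2,3] PP\S  lex  "a"
[1,3] PP  <  k=2
[0,3] S/(N\S)  >  k=1
[3,4] ((N\S)/PP)/S  lex  "plan"
[4,5] S  lex  "park"
[3,5] (N\S)/PP  >  k=4
[5,6] PP  lex  "with"
[3,6] N\S  >  k=5
[0,6] S  >  k=3

[0,6] S   >
  [0,3] S/(N\S)   >
    [0,1] "often" : (S/(N\S))/PP
    [1,3] PP   <
      [1,2] "that" : S
      [2,3] "a" : PP\S
  [3,6] N\S   >
    [3,5] (N\S)/PP   >
      [3,4] "plan" : ((N\S)/PP)/S
      [4,5] "park" : S
    [5,6] "with" : PP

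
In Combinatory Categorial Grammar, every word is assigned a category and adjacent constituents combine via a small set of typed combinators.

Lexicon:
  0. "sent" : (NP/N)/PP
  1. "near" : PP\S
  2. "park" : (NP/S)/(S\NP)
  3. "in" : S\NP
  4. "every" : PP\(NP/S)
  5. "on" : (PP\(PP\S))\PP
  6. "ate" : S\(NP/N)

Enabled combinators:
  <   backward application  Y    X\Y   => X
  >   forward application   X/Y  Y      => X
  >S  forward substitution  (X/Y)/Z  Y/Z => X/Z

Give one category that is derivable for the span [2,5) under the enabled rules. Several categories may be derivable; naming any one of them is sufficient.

[0,7] S   <
  [0,6] NP/N   >
    [0,1] "sent" : (NP/N)/PP
    [1,6] PP   <
      [1,2] "near" : PP\S
      [2,6] PP\(PP\S)   <
        [2,5] PP   <
          [2,4] NP/S   >
            [2,3] "park" : (NP/S)/(S\NP)
            [3,4] "in" : S\NP
          [4,5] "every" : PP\(NP/S)
        [5,6] "on" : (PP\(PP\S))\PP
  [6,7] "ate" : S\(NP/N)

PP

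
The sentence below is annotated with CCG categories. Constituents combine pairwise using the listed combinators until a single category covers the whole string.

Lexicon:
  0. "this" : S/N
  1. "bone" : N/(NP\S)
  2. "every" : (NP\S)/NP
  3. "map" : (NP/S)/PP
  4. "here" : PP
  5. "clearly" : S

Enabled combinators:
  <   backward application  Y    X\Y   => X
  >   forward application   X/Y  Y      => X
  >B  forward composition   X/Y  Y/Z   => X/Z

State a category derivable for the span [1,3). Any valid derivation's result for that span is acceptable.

[0,6] S   >
  [0,3] S/NP   >B
    [0,1] "this" : S/N
    [1,3] N/NP   >B
      [1,2] "bone" : N/(NP\S)
      [2,3] "every" : (NP\S)/NP
  [3,6] NP   >
    [3,5] NP/S   >
      [3,4] "map" : (NP/S)/PP
      [4,5] "here" : PP
    [5,6] "clearly" : S

N/NP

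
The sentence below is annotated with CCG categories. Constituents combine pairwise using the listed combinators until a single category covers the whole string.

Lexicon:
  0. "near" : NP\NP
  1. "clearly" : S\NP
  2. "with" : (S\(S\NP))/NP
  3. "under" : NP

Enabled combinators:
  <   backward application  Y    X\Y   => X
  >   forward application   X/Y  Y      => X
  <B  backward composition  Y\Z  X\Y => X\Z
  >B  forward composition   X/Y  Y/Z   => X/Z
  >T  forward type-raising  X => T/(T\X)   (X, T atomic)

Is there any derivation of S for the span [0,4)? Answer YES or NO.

YES

[0,4] S   <
  [0,2] S\NP   <B
    [0,1] "near" : NP\NP
    [1,2] "clearly" : S\NP
  [2,4] S\(S\NP)   >
    [2,3] "with" : (S\(S\NP))/NP
    [3,4] "under" : NP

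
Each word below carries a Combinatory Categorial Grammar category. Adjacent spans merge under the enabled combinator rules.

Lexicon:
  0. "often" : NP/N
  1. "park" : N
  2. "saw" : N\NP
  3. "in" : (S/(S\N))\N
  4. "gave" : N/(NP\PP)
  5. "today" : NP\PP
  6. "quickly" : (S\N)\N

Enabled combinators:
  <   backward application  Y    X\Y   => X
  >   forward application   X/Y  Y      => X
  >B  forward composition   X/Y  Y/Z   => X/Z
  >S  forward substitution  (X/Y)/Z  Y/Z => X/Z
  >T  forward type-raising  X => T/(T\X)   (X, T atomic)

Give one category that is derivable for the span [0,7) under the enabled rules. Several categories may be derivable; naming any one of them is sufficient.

[0,7] S   >
  [0,4] S/(S\N)   <
    [0,3] N   <
      [0,2] NP   >
        [0,1] "often" : NP/N
        [1,2] "park" : N
      [2,3] "saw" : N\NP
    [3,4] "in" : (S/(S\N))\N
  [4,7] S\N   <
    [4,6] N   >
      [4,5] "gave" : N/(NP\PP)
      [5,6] "today" : NP\PP
    [6,7] "quickly" : (S\N)\N

S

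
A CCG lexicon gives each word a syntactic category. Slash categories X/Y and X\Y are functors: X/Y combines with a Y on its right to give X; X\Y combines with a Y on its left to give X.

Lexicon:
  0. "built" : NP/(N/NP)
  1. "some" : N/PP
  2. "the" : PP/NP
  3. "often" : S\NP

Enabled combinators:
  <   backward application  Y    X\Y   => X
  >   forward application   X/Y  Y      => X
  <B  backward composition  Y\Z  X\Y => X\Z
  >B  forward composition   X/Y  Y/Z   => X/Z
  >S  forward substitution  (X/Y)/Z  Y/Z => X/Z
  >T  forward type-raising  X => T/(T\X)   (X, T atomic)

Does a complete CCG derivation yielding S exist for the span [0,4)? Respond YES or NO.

[0,4] S   <
  [0,3] NP   >
    [0,1] "built" : NP/(N/NP)
    [1,3] N/NP   >B
      [1,2] "some" : N/PP
      [2,3] "the" : PP/NP
  [3,4] "often" : S\NP

YES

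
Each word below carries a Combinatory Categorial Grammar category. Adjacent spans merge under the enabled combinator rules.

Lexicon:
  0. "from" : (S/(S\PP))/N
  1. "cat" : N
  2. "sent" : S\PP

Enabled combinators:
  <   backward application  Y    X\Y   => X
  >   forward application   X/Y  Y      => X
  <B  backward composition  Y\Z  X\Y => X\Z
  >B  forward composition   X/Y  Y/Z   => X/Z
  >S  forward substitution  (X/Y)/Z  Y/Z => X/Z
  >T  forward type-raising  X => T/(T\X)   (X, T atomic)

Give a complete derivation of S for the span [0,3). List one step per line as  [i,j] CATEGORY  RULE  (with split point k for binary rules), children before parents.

[0,1] (S/(S\PP))/N  lex  "from"
[1,2] N  lex  "cat"
[0,2] S/(S\PP)  >  k=1
[2,3] S\PP  lex  "sent"
[0,3] S  >  k=2

[0,3] S   >
  [0,2] S/(S\PP)   >
    [0,1] "from" : (S/(S\PP))/N
    [1,2] "cat" : N
  [2,3] "sent" : S\PP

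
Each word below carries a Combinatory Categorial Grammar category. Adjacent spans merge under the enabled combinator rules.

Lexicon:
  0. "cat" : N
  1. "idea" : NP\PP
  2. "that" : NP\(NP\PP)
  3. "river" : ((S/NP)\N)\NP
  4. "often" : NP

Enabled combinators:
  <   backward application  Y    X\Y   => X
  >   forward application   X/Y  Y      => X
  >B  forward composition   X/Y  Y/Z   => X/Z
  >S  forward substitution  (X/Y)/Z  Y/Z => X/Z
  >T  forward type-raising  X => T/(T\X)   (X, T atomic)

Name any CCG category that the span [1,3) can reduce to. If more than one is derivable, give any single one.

NP

[0,5] S   >
  [0,4] S/NP   <
    [0,1] "cat" : N
    [1,4] (S/NP)\N   <
      [1,3] NP   <
        [1,2] "idea" : NP\PP
        [2,3] "that" : NP\(NP\PP)
      [3,4] "river" : ((S/NP)\N)\NP
  [4,5] "often" : NP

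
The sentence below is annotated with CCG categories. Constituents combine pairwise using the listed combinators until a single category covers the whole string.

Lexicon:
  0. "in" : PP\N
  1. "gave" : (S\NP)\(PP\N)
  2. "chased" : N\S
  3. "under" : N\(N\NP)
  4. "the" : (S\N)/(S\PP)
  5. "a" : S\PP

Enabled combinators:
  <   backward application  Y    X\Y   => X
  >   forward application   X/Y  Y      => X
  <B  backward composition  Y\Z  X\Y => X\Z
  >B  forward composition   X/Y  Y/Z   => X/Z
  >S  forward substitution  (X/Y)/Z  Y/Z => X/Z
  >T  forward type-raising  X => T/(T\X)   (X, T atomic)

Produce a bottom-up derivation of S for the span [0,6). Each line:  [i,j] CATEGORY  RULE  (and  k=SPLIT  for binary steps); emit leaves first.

[0,1] PP\N  lex  "in"
[1,2] (S\NP)\(PP\N)  lex  "gave"
[0,2] S\NP  <  k=1
[2,3] N\S  lex  "chased"
[0,3] N\NP  <B  k=2
[3,4] N\(N\NP)  lex  "under"
[0,4] N  <  k=3
[4,5] (S\N)/(S\PP)  lex  "the"
[5,6] S\PP  lex  "a"
[4,6] S\N  >  k=5
[0,6] S  <  k=4

[0,6] S   <
  [0,4] N   <
    [0,3] N\NP   <B
      [0,2] S\NP   <
        [0,1] "in" : PP\N
        [1,2] "gave" : (S\NP)\(PP\N)
      [2,3] "chased" : N\S
    [3,4] "under" : N\(N\NP)
  [4,6] S\N   >
    [4,5] "the" : (S\N)/(S\PP)
    [5,6] "a" : S\PP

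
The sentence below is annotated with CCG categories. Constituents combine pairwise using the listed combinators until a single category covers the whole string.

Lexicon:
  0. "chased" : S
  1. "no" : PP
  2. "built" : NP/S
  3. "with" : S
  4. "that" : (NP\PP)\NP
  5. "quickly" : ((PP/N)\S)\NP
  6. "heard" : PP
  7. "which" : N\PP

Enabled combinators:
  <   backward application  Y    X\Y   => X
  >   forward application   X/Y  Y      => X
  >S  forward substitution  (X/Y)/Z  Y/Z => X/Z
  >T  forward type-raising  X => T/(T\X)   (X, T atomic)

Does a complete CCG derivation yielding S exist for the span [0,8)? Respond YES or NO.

S PP NP/S S (NP\PP)\NP ((PP/N)\S)\NP PP N\PP
CKY chart[0,8] = {N/(N\PP), NP/(NP\PP), PP, PP/(PP\PP), S/(S\PP)}; S ∉ chart

NO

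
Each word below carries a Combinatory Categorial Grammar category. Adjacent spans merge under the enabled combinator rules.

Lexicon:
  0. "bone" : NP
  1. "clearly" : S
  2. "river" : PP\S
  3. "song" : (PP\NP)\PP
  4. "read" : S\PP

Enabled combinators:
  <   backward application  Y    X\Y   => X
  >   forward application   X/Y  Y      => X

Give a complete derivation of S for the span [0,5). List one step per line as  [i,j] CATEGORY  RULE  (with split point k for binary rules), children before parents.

[0,1] NP  lex  "bone"
[1,2] S  lex  "clearly"
[2,3] PP\S  lex  "river"
[1,3] PP  <  k=2
[3,4] (PP\NP)\PP  lex  "song"
[1,4] PP\NP  <  k=3
[0,4] PP  <  k=1
[4,5] S\PP  lex  "read"
[0,5] S  <  k=4

[0,5] S   <
  [0,4] PP   <
    [0,1] "bone" : NP
    [1,4] PP\NP   <
      [1,3] PP   <
        [1,2] "clearly" : S
        [2,3] "river" : PP\S
      [3,4] "song" : (PP\NP)\PP
  [4,5] "read" : S\PP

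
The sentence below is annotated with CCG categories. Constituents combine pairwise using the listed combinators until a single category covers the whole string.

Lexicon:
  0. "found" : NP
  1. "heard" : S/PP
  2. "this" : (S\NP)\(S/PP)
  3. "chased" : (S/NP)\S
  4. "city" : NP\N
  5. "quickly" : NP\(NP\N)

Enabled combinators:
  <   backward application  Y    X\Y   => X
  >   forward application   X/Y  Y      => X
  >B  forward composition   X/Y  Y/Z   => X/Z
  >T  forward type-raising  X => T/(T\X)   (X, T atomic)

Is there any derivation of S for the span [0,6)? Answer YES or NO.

[0,6] S   >
  [0,4] S/NP   <
    [0,3] S   >
      [0,1] S/(S\NP)   >T
        [0,1] "found" : NP
      [1,3] S\NP   <
        [1,2] "heard" : S/PP
        [2,3] "this" : (S\NP)\(S/PP)
    [3,4] "chased" : (S/NP)\S
  [4,6] NP   <
    [4,5] "city" : NP\N
    [5,6] "quickly" : NP\(NP\N)

YES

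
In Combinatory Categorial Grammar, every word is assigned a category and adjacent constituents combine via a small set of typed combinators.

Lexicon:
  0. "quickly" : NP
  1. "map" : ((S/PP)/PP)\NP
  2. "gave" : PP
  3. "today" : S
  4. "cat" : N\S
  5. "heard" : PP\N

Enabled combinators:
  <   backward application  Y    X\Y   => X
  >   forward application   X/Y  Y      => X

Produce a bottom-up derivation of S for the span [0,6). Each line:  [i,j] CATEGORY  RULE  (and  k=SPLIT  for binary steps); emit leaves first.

[0,6] S   >
  [0,3] S/PP   >
    [0,2] (S/PP)/PP   <
      [0,1] "quickly" : NP
      [1,2] "map" : ((S/PP)/PP)\NP
    [2,3] "gave" : PP
  [3,6] PP   <
    [3,5] N   <
      [3,4] "today" : S
      [4,5] "cat" : N\S
    [5,6] "heard" : PP\N

[0,1] NP  lex  "quickly"
[1,2] ((S/PP)/PP)\NP  lex  "map"
[0,2] (S/PP)/PP  <  k=1
[2,3] PP  lex  "gave"
[0,3] S/PP  >  k=2
[3,4] S  lex  "today"
[4,5] N\S  lex  "cat"
[3,5] N  <  k=4
[5,6] PP\N  lex  "heard"
[3,6] PP  <  k=5
[0,6] S  >  k=3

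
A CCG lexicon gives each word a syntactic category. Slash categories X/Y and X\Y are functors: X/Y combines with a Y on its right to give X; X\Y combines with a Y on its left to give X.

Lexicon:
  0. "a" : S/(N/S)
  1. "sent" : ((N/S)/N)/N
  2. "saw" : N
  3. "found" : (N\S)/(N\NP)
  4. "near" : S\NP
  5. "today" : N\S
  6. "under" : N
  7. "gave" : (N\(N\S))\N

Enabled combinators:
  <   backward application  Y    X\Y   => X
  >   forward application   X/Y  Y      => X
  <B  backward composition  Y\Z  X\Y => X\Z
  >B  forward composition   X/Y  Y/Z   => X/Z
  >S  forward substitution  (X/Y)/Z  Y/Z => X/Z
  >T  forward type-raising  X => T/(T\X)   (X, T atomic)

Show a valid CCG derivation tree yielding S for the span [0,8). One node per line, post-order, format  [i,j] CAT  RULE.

[0,1] S/(N/S)  lex  "a"
[1,2] ((N/S)/N)/N  lex  "sent"
[2,3] N  lex  "saw"
[1,3] (N/S)/N  >  k=2
[0,3] S/N  >B  k=1
[3,4] (N\S)/(N\NP)  lex  "found"
[4,5] S\NP  lex  "near"
[5,6] N\S  lex  "today"
[4,6] N\NP  <B  k=5
[3,6] N\S  >  k=4
[6,7] N  lex  "under"
[7,8] (N\(N\S))\N  lex  "gave"
[6,8] N\(N\S)  <  k=7
[3,8] N  <  k=6
[0,8] S  >  k=3

[0,8] S   >
  [0,3] S/N   >B
    [0,1] "a" : S/(N/S)
    [1,3] (N/S)/N   >
      [1,2] "sent" : ((N/S)/N)/N
      [2,3] "saw" : N
  [3,8] N   <
    [3,6] N\S   >
      [3,4] "found" : (N\S)/(N\NP)
      [4,6] N\NP   <B
        [4,5] "near" : S\NP
        [5,6] "today" : N\S
    [6,8] N\(N\S)   <
      [6,7] "under" : N
      [7,8] "gave" : (N\(N\S))\N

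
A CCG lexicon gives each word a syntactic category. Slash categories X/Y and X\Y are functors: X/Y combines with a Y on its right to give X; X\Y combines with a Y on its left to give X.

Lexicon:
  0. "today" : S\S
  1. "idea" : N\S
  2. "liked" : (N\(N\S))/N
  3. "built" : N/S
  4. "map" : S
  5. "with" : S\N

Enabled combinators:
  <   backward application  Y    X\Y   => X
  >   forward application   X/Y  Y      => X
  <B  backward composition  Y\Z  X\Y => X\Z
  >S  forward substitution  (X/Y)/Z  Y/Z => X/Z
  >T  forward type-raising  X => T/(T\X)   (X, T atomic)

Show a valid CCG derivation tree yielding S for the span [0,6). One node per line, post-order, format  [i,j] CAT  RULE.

[0,6] S   <
  [0,5] N   <
    [0,2] N\S   <B
      [0,1] "today" : S\S
      [1,2] "idea" : N\S
    [2,5] N\(N\S)   >
      [2,3] "liked" : (N\(N\S))/N
      [3,5] N   >
        [3,4] "built" : N/S
        [4,5] "map" : S
  [5,6] "with" : S\N

[0,1] S\S  lex  "today"
[1,2] N\S  lex  "idea"
[0,2] N\S  <B  k=1
[2,3] (N\(N\S))/N  lex  "liked"
[3,4] N/S  lex  "built"
[4,5] S  lex  "map"
[3,5] N  >  k=4
[2,5] N\(N\S)  >  k=3
[0,5] N  <  k=2
[5,6] S\N  lex  "with"
[0,6] S  <  k=5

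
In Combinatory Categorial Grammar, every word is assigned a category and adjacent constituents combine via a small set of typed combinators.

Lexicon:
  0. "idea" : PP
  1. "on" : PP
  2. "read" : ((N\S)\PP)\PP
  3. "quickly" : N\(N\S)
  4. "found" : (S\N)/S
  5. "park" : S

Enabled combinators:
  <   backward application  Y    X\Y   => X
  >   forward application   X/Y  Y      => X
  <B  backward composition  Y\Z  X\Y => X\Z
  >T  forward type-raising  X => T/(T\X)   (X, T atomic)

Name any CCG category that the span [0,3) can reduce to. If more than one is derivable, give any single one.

N\S

[0,6] S   <
  [0,4] N   <
    [0,3] N\S   <
      [0,1] "idea" : PP
      [1,3] (N\S)\PP   <
        [1,2] "on" : PP
        [2,3] "read" : ((N\S)\PP)\PP
    [3,4] "quickly" : N\(N\S)
  [4,6] S\N   >
    [4,5] "found" : (S\N)/S
    [5,6] "park" : S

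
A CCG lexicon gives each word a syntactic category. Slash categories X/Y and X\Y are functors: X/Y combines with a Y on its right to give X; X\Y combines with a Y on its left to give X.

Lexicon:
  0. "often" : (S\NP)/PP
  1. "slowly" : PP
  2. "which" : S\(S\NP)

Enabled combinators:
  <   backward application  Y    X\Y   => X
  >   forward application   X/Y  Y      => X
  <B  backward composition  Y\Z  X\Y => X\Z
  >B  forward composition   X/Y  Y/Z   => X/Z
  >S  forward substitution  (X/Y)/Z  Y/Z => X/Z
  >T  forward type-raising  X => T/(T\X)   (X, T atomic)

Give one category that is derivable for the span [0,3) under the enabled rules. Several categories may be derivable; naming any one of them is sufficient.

S

[0,3] S   <
  [0,2] S\NP   >
    [0,1] "often" : (S\NP)/PP
    [1,2] "slowly" : PP
  [2,3] "which" : S\(S\NP)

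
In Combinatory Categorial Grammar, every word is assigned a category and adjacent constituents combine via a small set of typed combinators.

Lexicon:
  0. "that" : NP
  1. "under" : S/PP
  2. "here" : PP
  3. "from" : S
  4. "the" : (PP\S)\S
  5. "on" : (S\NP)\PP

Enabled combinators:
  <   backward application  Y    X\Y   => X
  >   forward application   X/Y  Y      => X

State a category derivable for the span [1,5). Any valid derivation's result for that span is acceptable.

PP

[0,6] S   <
  [0,1] "that" : NP
  [1,6] S\NP   <
    [1,5] PP   <
      [1,3] S   >
        [1,2] "under" : S/PP
        [2,3] "here" : PP
      [3,5] PP\S   <
        [3,4] "from" : S
        [4,5] "the" : (PP\S)\S
    [5,6] "on" : (S\NP)\PP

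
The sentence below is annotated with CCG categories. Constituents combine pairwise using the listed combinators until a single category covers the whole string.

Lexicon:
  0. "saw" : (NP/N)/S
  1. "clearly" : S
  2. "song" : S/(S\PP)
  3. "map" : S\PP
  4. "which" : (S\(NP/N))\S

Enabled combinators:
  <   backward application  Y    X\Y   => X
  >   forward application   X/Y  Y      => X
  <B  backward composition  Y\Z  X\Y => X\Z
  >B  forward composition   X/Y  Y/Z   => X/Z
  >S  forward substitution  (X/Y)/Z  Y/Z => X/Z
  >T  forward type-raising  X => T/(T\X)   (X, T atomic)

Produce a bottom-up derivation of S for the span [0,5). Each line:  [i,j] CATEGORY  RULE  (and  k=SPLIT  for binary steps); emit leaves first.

[0,1] (NP/N)/S  lex  "saw"
[1,2] S  lex  "clearly"
[0,2] NP/N  >  k=1
[2,3] S/(S\PP)  lex  "song"
[3,4] S\PP  lex  "map"
[2,4] S  >  k=3
[4,5] (S\(NP/N))\S  lex  "which"
[2,5] S\(NP/N)  <  k=4
[0,5] S  <  k=2

[0,5] S   <
  [0,2] NP/N   >
    [0,1] "saw" : (NP/N)/S
    [1,2] "clearly" : S
  [2,5] S\(NP/N)   <
    [2,4] S   >
      [2,3] "song" : S/(S\PP)
      [3,4] "map" : S\PP
    [4,5] "which" : (S\(NP/N))\S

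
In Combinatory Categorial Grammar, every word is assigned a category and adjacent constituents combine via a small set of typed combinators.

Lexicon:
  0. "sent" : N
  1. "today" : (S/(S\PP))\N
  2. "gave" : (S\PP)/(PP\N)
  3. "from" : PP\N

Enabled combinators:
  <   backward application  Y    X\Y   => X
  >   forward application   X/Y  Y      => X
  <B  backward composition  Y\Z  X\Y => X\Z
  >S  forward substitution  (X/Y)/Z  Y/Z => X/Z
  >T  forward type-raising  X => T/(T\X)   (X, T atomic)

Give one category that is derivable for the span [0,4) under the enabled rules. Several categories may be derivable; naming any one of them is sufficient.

S

[0,4] S   >
  [0,2] S/(S\PP)   <
    [0,1] "sent" : N
    [1,2] "today" : (S/(S\PP))\N
  [2,4] S\PP   >
    [2,3] "gave" : (S\PP)/(PP\N)
    [3,4] "from" : PP\N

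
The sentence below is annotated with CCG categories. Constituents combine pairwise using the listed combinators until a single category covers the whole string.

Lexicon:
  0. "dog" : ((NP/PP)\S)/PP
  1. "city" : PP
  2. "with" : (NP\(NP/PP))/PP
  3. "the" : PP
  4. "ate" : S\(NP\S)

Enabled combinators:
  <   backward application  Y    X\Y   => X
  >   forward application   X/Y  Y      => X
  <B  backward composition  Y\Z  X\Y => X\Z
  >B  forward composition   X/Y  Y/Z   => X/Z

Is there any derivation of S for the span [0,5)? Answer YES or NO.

YES

[0,5] S   <
  [0,4] NP\S   <B
    [0,2] (NP/PP)\S   >
      [0,1] "dog" : ((NP/PP)\S)/PP
      [1,2] "city" : PP
    [2,4] NP\(NP/PP)   >
      [2,3] "with" : (NP\(NP/PP))/PP
      [3,4] "the" : PP
  [4,5] "ate" : S\(NP\S)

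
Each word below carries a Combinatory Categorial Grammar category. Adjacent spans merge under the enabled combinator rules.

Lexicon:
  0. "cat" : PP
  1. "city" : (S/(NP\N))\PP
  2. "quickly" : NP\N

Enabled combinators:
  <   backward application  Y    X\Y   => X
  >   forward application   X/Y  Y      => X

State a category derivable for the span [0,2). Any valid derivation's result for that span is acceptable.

S/(NP\N)

[0,3] S   >
  [0,2] S/(NP\N)   <
    [0,1] "cat" : PP
    [1,2] "city" : (S/(NP\N))\PP
  [2,3] "quickly" : NP\N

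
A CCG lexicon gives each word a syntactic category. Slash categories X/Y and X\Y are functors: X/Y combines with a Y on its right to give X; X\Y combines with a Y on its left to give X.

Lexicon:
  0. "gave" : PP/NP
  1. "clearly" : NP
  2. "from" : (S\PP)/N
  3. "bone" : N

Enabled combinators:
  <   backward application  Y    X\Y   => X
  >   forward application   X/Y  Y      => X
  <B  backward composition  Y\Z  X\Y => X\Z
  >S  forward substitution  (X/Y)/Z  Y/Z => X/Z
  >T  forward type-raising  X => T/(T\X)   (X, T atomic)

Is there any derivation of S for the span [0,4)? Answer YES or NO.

YES

[0,4] S   <
  [0,2] PP   >
    [0,1] "gave" : PP/NP
    [1,2] "clearly" : NP
  [2,4] S\PP   >
    [2,3] "from" : (S\PP)/N
    [3,4] "bone" : N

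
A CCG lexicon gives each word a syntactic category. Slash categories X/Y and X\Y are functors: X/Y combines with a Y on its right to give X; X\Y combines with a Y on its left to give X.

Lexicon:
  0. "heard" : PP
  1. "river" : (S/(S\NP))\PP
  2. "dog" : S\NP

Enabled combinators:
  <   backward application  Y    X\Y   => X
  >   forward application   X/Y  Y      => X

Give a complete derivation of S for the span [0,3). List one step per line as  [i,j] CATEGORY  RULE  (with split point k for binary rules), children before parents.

[0,1] PP  lex  "heard"
[1,2] (S/(S\NP))\PP  lex  "river"
[0,2] S/(S\NP)  <  k=1
[2,3] S\NP  lex  "dog"
[0,3] S  >  k=2

[0,3] S   >
  [0,2] S/(S\NP)   <
    [0,1] "heard" : PP
    [1,2] "river" : (S/(S\NP))\PP
  [2,3] "dog" : S\NP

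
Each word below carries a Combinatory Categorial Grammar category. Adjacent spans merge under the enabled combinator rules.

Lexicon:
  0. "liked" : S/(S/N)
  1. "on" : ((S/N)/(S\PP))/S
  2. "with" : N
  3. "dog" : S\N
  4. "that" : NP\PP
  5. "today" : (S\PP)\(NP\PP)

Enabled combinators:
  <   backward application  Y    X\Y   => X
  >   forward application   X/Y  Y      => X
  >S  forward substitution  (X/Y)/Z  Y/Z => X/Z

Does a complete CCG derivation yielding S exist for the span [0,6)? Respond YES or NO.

[0,6] S   >
  [0,1] "liked" : S/(S/N)
  [1,6] S/N   >
    [1,4] (S/N)/(S\PP)   >
      [1,2] "on" : ((S/N)/(S\PP))/S
      [2,4] S   <
        [2,3] "with" : N
        [3,4] "dog" : S\N
    [4,6] S\PP   <
      [4,5] "that" : NP\PP
      [5,6] "today" : (S\PP)\(NP\PP)

YES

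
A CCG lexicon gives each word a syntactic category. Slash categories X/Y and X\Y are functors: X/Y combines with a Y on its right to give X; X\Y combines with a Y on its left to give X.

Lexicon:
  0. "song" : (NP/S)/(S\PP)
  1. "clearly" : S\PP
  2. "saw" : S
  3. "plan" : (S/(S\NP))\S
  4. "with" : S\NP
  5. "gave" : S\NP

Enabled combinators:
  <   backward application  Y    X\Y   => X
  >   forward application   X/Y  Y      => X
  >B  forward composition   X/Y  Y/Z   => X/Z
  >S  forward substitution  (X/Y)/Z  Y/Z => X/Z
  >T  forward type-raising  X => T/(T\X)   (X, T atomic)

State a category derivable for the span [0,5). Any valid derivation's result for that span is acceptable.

NP

[0,6] S   <
  [0,5] NP   >
    [0,2] NP/S   >
      [0,1] "song" : (NP/S)/(S\PP)
      [1,2] "clearly" : S\PP
    [2,5] S   >
      [2,4] S/(S\NP)   <
        [2,3] "saw" : S
        [3,4] "plan" : (S/(S\NP))\S
      [4,5] "with" : S\NP
  [5,6] "gave" : S\NP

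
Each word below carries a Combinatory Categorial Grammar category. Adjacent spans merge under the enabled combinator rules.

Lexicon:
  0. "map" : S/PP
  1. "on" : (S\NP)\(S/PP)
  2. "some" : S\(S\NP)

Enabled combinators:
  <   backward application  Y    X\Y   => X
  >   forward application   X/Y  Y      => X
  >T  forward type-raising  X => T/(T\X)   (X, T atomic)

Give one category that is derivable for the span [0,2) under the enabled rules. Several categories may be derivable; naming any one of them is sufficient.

[0,3] S   <
  [0,2] S\NP   <
    [0,1] "map" : S/PP
    [1,2] "on" : (S\NP)\(S/PP)
  [2,3] "some" : S\(S\NP)

S\NP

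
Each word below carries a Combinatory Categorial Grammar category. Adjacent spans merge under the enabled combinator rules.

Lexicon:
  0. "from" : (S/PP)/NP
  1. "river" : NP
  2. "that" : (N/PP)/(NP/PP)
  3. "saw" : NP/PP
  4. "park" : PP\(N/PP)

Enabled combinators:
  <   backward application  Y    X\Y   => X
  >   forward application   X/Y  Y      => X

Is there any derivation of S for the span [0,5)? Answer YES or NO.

[0,5] S   >
  [0,2] S/PP   >
    [0,1] "from" : (S/PP)/NP
    [1,2] "river" : NP
  [2,5] PP   <
    [2,4] N/PP   >
      [2,3] "that" : (N/PP)/(NP/PP)
      [3,4] "saw" : NP/PP
    [4,5] "park" : PP\(N/PP)

YES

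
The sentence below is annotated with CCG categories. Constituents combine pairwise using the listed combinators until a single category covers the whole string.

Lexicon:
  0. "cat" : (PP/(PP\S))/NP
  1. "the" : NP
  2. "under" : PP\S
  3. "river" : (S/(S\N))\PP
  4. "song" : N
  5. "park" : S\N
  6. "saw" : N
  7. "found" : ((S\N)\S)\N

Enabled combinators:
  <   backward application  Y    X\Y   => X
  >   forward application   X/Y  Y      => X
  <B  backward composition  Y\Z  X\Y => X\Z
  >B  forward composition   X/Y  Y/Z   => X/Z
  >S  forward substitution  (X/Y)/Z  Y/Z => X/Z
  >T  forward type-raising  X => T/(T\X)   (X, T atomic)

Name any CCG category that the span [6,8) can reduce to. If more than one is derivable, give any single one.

(S\N)\S

[0,8] S   >
  [0,4] S/(S\N)   <
    [0,3] PP   >
      [0,2] PP/(PP\S)   >
        [0,1] "cat" : (PP/(PP\S))/NP
        [1,2] "the" : NP
      [2,3] "under" : PP\S
    [3,4] "river" : (S/(S\N))\PP
  [4,8] S\N   <
    [4,6] S   >
      [4,5] S/(S\N)   >T
        [4,5] "song" : N
      [5,6] "park" : S\N
    [6,8] (S\N)\S   <
      [6,7] "saw" : N
      [7,8] "found" : ((S\N)\S)\N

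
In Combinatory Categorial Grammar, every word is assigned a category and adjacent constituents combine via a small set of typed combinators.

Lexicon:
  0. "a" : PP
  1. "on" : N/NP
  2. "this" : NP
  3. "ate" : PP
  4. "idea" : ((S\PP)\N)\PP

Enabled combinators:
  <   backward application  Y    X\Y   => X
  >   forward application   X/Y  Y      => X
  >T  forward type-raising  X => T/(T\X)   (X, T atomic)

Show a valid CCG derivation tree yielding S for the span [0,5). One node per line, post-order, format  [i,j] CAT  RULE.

[0,5] S   >
  [0,1] S/(S\PP)   >T
    [0,1] "a" : PP
  [1,5] S\PP   <
    [1,3] N   >
      [1,2] "on" : N/NP
      [2,3] "this" : NP
    [3,5] (S\PP)\N   <
      [3,4] "ate" : PP
      [4,5] "idea" : ((S\PP)\N)\PP

[0,1] PP  lex  "a"
[0,1] S/(S\PP)  >T
[1,2] N/NP  lex  "on"
[2,3] NP  lex  "this"
[1,3] N  >  k=2
[3,4] PP  lex  "ate"
[4,5] ((S\PP)\N)\PP  lex  "idea"
[3,5] (S\PP)\N  <  k=4
[1,5] S\PP  <  k=3
[0,5] S  >  k=1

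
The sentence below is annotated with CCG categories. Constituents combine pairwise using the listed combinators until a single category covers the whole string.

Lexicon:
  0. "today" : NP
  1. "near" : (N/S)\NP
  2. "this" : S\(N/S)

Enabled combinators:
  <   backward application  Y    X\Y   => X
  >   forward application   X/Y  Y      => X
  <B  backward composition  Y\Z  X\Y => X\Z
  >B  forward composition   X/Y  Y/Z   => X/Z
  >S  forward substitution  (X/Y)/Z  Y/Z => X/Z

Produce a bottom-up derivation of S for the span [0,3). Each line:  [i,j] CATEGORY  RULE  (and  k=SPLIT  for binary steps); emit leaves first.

[0,1] NP  lex  "today"
[1,2] (N/S)\NP  lex  "near"
[0,2] N/S  <  k=1
[2,3] S\(N/S)  lex  "this"
[0,3] S  <  k=2

[0,3] S   <
  [0,2] N/S   <
    [0,1] "today" : NP
    [1,2] "near" : (N/S)\NP
  [2,3] "this" : S\(N/S)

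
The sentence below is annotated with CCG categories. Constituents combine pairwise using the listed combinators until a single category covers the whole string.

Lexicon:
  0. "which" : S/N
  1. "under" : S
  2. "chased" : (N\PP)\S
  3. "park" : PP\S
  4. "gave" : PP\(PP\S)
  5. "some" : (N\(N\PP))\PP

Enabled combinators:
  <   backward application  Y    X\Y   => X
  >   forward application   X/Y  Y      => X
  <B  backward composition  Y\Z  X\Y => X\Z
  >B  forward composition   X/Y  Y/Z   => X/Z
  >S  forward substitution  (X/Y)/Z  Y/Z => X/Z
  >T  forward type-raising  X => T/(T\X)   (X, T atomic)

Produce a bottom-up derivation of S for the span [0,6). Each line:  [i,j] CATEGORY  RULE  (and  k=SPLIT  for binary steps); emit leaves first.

[0,6] S   >
  [0,1] "which" : S/N
  [1,6] N   <
    [1,3] N\PP   <
      [1,2] "under" : S
      [2,3] "chased" : (N\PP)\S
    [3,6] N\(N\PP)   <
      [3,5] PP   <
        [3,4] "park" : PP\S
        [4,5] "gave" : PP\(PP\S)
      [5,6] "some" : (N\(N\PP))\PP

[0,1] S/N  lex  "which"
[1,2] S  lex  "under"
[2,3] (N\PP)\S  lex  "chased"
[1,3] N\PP  <  k=2
[3,4] PP\S  lex  "park"
[4,5] PP\(PP\S)  lex  "gave"
[3,5] PP  <  k=4
[5,6] (N\(N\PP))\PP  lex  "some"
[3,6] N\(N\PP)  <  k=5
[1,6] N  <  k=3
[0,6] S  >  k=1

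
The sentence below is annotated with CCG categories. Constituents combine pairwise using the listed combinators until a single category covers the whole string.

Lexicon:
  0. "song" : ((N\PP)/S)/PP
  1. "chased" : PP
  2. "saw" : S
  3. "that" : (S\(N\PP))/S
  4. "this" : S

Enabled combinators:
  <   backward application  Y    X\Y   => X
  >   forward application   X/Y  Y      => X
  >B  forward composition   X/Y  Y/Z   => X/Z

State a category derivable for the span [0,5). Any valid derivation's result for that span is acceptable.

S

[0,5] S   <
  [0,3] N\PP   >
    [0,2] (N\PP)/S   >
      [0,1] "song" : ((N\PP)/S)/PP
      [1,2] "chased" : PP
    [2,3] "saw" : S
  [3,5] S\(N\PP)   >
    [3,4] "that" : (S\(N\PP))/S
    [4,5] "this" : S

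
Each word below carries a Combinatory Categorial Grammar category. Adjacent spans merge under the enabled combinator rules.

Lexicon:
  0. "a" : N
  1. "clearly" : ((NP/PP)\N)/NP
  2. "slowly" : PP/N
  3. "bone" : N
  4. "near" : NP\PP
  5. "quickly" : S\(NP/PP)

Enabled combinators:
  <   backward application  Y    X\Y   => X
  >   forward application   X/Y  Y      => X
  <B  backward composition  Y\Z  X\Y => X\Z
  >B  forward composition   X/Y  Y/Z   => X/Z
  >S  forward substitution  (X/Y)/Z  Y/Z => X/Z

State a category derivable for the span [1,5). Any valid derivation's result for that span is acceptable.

(NP/PP)\N

[0,6] S   <
  [0,5] NP/PP   <
    [0,1] "a" : N
    [1,5] (NP/PP)\N   >
      [1,2] "clearly" : ((NP/PP)\N)/NP
      [2,5] NP   <
        [2,4] PP   >
          [2,3] "slowly" : PP/N
          [3,4] "bone" : N
        [4,5] "near" : NP\PP
  [5,6] "quickly" : S\(NP/PP)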